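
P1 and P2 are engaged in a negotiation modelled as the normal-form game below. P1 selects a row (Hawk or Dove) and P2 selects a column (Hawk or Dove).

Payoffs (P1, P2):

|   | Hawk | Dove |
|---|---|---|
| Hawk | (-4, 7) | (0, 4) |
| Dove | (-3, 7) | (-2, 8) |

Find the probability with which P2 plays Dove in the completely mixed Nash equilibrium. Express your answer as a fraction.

1/3

Let c be the probability that P2 plays Hawk. In a completely mixed equilibrium, P1 must be indifferent between Hawk and Dove.
P1's expected payoff from Hawk is −4c; from Dove it is −3c − 2(1−c).
Setting these equal: −4c = −c − 2, so c = 2/3.
Therefore P2 plays Dove with probability 1 − 2/3 = 1/3.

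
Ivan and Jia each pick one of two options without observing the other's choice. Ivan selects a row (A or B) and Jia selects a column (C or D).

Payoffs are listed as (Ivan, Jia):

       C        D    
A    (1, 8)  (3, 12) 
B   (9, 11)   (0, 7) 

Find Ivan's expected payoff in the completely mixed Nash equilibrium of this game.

27/11

First find y, the probability Jia plays C, from Ivan's indifference between A and B: y + 3(1−y) = 9y, giving y = 3/11.
Since Ivan is indifferent in equilibrium, Ivan's expected payoff equals the payoff from either row against (3/11, 8/11). Using A: (3/11) + 3(8/11) = 27/11.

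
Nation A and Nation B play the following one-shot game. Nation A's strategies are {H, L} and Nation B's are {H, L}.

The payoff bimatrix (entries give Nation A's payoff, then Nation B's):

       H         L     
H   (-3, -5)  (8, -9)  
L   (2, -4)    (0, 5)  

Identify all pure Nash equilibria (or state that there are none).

none

(H, H): Nation A prefers L (2 > -3) — not an equilibrium.
(H, L): Nation B prefers H (-5 > -9) — not an equilibrium.
(L, H): Nation B prefers L (5 > -4) — not an equilibrium.
(L, L): Nation A prefers H (8 > 0) — not an equilibrium.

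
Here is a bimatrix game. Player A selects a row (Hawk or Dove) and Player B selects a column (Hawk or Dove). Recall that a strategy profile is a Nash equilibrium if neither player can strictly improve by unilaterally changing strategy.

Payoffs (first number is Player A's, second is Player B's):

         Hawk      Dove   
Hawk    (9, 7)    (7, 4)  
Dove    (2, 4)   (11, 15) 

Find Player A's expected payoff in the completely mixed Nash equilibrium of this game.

85/11

First find y, the probability Player B plays Hawk, from Player A's indifference between Hawk and Dove: 9y + 7(1−y) = 2y + 11(1−y), giving y = 4/11.
Since Player A is indifferent in equilibrium, Player A's expected payoff equals the payoff from either row against (4/11, 7/11). Using Hawk: 9(4/11) + 7(7/11) = 85/11.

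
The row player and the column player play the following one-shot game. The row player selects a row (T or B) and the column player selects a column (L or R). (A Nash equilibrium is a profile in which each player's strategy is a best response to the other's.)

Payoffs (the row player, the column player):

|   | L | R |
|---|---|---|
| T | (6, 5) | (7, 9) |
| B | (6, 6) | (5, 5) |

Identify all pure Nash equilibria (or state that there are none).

(T, L): the column player prefers R (9 > 5) — not an equilibrium.
(T, R): the row player gets 7 ≥ 5 from B, and the column player gets 9 ≥ 5 from L — Nash equilibrium.
(B, L): the row player gets 6 ≥ 6 from T, and the column player gets 6 ≥ 5 from R — Nash equilibrium.
(B, R): the row player prefers T (7 > 5); the column player prefers L (6 > 5) — not an equilibrium.

(T, R) and (B, L)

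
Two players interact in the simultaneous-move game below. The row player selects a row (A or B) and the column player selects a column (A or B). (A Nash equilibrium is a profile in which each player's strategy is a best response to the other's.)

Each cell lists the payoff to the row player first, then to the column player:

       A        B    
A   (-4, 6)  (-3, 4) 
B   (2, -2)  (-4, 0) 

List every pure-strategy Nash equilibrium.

none

(A, A): the row player prefers B (2 > -4) — not an equilibrium.
(A, B): the column player prefers A (6 > 4) — not an equilibrium.
(B, A): the column player prefers B (0 > -2) — not an equilibrium.
(B, B): the row player prefers A (-3 > -4) — not an equilibrium.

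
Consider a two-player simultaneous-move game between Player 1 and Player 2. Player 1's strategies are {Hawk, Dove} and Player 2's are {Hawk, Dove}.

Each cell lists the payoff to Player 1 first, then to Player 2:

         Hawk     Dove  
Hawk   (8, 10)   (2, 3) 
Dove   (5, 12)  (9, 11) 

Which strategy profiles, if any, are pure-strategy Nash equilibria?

(Hawk, Hawk)

(Hawk, Hawk): Player 1 gets 8 ≥ 5 from Dove, and Player 2 gets 10 ≥ 3 from Dove — Nash equilibrium.
(Hawk, Dove): Player 1 prefers Dove (9 > 2); Player 2 prefers Hawk (10 > 3) — not an equilibrium.
(Dove, Hawk): Player 1 prefers Hawk (8 > 5) — not an equilibrium.
(Dove, Dove): Player 2 prefers Hawk (12 > 11) — not an equilibrium.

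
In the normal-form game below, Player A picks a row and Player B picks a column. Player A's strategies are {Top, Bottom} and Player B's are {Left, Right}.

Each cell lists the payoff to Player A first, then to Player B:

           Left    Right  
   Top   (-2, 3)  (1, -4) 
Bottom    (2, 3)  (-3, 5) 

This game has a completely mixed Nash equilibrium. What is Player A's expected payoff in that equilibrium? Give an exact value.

-1/2

First find q, the probability Player B plays Left, from Player A's indifference between Top and Bottom: −2q + (1−q) = 2q − 3(1−q), giving q = 1/2.
Since Player A is indifferent in equilibrium, Player A's expected payoff equals the payoff from either row against (1/2, 1/2). Using Top: −2(1/2) + (1/2) = -1/2.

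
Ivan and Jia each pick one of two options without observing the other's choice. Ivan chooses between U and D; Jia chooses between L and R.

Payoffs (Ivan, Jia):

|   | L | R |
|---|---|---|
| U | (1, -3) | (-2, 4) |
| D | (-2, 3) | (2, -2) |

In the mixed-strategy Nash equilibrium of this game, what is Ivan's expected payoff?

First find y, the probability Jia plays L, from Ivan's indifference between U and D: y − 2(1−y) = −2y + 2(1−y), giving y = 4/7.
Since Ivan is indifferent in equilibrium, Ivan's expected payoff equals the payoff from either row against (4/7, 3/7). Using U: (4/7) − 2(3/7) = -2/7.

-2/7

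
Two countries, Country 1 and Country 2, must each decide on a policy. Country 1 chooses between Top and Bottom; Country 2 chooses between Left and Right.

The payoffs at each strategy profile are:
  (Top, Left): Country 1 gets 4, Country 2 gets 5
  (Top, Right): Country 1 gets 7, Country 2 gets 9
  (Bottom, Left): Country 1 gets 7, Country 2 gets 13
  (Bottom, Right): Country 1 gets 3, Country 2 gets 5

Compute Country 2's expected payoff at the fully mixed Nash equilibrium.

23/3

First find p, the probability Country 1 plays Top, from Country 2's indifference between Left and Right: 5p + 13(1−p) = 9p + 5(1−p), giving p = 2/3.
Since Country 2 is indifferent in equilibrium, Country 2's expected payoff equals the payoff from either column against (2/3, 1/3). Using Left: 5(2/3) + 13(1/3) = 23/3.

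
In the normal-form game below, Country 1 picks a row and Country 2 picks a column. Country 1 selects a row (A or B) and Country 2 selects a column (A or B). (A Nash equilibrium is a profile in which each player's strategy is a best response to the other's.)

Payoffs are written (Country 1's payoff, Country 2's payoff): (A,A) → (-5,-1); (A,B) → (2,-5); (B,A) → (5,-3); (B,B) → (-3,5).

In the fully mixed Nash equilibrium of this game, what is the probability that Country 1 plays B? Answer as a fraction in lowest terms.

Let r be the probability that Country 1 plays A. In a completely mixed equilibrium, Country 2 must be indifferent between A and B.
Country 2's expected payoff from A is −r − 3(1−r); from B it is −5r + 5(1−r).
Setting these equal: 2r − 3 = −10r + 5, so r = 2/3.
Therefore Country 1 plays B with probability 1 − 2/3 = 1/3.

1/3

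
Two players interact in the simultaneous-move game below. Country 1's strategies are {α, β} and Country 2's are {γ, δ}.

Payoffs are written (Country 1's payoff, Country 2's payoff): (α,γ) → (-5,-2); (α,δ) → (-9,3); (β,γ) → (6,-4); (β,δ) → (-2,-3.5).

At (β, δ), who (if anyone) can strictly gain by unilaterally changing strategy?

Country 1 at (β, δ) earns -2; deviating to α yields -9 — not better.
Country 2 earns -3.5; deviating to γ yields -4 — not better.
Neither player can strictly improve; the profile is a Nash equilibrium.

Neither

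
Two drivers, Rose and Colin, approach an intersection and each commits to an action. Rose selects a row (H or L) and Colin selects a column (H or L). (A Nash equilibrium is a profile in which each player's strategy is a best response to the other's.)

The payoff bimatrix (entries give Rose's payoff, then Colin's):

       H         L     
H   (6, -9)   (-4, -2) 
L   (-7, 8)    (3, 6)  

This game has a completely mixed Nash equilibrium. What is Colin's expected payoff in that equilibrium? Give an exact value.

38/9

First find p, the probability Rose plays H, from Colin's indifference between H and L: −9p + 8(1−p) = −2p + 6(1−p), giving p = 2/9.
Since Colin is indifferent in equilibrium, Colin's expected payoff equals the payoff from either column against (2/9, 7/9). Using H: −9(2/9) + 8(7/9) = 38/9.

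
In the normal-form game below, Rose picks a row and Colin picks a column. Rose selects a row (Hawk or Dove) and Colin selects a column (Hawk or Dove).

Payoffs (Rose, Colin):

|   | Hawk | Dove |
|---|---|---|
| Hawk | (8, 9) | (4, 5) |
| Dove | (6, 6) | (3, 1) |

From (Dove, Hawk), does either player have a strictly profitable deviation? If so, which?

Rose at (Dove, Hawk) earns 6; deviating to Hawk yields 8 — a strict improvement.
Colin earns 6; deviating to Dove yields 1 — not better.
Only Rose has a strictly profitable deviation.

Rose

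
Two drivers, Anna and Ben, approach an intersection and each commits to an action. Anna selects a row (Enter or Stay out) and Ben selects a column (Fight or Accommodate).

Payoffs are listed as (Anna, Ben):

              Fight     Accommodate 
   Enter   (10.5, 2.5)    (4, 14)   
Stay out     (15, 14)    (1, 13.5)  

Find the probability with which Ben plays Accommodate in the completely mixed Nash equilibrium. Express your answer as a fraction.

3/5

Let c be the probability that Ben plays Fight. In a completely mixed equilibrium, Anna must be indifferent between Enter and Stay out.
Anna's expected payoff from Enter is 10.5c + 4(1−c); from Stay out it is 15c + (1−c).
Setting these equal: 6.5c + 4 = 14c + 1, so c = 2/5.
Therefore Ben plays Accommodate with probability 1 − 2/5 = 3/5.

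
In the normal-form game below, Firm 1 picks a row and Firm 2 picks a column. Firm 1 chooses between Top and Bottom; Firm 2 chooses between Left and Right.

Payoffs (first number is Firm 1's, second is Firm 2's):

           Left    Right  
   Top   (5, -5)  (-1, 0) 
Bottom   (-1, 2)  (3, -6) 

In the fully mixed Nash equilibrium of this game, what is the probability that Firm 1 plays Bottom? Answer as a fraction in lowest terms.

Let x be the probability that Firm 1 plays Top. In a completely mixed equilibrium, Firm 2 must be indifferent between Left and Right.
Firm 2's expected payoff from Left is −5x + 2(1−x); from Right it is −6(1−x).
Setting these equal: −7x + 2 = 6x − 6, so x = 8/13.
Therefore Firm 1 plays Bottom with probability 1 − 8/13 = 5/13.

5/13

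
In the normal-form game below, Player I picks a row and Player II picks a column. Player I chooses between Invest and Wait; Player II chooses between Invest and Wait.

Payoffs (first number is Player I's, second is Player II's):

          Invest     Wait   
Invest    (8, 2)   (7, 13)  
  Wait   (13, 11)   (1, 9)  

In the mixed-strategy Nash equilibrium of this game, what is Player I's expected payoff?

First find y, the probability Player II plays Invest, from Player I's indifference between Invest and Wait: 8y + 7(1−y) = 13y + (1−y), giving y = 6/11.
Since Player I is indifferent in equilibrium, Player I's expected payoff equals the payoff from either row against (6/11, 5/11). Using Invest: 8(6/11) + 7(5/11) = 83/11.

83/11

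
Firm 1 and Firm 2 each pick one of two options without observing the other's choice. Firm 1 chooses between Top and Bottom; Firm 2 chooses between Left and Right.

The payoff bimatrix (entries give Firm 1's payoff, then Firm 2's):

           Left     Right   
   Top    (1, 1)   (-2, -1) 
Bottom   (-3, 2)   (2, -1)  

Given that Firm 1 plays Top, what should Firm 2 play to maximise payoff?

Against Top, Firm 2 earns 1 from Left and -1 from Right.
So Left is the best response.

Left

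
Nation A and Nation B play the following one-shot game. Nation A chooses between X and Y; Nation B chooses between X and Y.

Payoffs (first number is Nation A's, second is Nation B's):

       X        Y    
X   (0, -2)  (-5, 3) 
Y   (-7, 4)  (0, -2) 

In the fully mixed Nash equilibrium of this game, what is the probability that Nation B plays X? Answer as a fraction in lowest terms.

5/12

Let c be the probability that Nation B plays X. In a completely mixed equilibrium, Nation A must be indifferent between X and Y.
Nation A's expected payoff from X is −5(1−c); from Y it is −7c.
Setting these equal: 5c − 5 = −7c, so c = 5/12.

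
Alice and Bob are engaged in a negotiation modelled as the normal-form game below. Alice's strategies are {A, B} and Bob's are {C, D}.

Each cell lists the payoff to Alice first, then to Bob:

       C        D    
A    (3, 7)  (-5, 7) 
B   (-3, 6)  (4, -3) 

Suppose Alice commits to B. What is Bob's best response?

C

Against B, Bob earns 6 from C and -3 from D.
So C is the best response.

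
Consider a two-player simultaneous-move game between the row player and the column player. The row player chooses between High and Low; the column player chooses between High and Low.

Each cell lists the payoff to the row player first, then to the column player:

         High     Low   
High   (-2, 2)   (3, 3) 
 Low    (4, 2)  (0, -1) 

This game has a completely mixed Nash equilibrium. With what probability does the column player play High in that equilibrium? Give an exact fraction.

1/3

Let q be the probability that the column player plays High. In a completely mixed equilibrium, the row player must be indifferent between High and Low.
The row player's expected payoff from High is −2q + 3(1−q); from Low it is 4q.
Setting these equal: −5q + 3 = 4q, so q = 1/3.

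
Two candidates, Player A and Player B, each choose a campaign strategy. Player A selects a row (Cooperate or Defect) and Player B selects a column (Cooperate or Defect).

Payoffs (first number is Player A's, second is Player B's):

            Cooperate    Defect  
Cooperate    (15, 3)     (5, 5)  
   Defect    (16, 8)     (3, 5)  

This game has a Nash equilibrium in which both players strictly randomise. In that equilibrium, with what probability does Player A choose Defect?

2/5

Let x be the probability that Player A plays Cooperate. In a completely mixed equilibrium, Player B must be indifferent between Cooperate and Defect.
Player B's expected payoff from Cooperate is 3x + 8(1−x); from Defect it is 5x + 5(1−x).
Setting these equal: −5x + 8 = 5, so x = 3/5.
Therefore Player A plays Defect with probability 1 − 3/5 = 2/5.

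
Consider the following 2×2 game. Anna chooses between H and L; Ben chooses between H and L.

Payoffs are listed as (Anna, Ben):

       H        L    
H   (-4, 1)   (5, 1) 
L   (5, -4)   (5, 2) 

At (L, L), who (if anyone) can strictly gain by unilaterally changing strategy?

Anna at (L, L) earns 5; deviating to H yields 5 — not better.
Ben earns 2; deviating to H yields -4 — not better.
Neither player can strictly improve; the profile is a Nash equilibrium.

Neither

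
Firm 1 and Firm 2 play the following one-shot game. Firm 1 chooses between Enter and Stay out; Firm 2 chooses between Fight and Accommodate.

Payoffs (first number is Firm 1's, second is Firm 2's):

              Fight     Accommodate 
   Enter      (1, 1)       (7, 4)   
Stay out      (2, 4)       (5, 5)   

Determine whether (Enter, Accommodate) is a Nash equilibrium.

Yes

At (Enter, Accommodate), Firm 1 earns 7; switching to Stay out would give 5, so Firm 1 has no profitable deviation.
Firm 2 earns 4; switching to Fight would give 1, so Firm 2 has no profitable deviation.
Neither player can gain by a unilateral deviation, so this profile is a Nash equilibrium.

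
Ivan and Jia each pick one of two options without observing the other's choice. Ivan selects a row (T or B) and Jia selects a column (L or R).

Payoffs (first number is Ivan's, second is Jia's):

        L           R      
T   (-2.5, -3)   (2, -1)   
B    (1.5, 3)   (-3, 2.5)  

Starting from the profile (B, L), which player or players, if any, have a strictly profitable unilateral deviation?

Neither

Ivan at (B, L) earns 1.5; deviating to T yields -2.5 — not better.
Jia earns 3; deviating to R yields 2.5 — not better.
Neither player can strictly improve; the profile is a Nash equilibrium.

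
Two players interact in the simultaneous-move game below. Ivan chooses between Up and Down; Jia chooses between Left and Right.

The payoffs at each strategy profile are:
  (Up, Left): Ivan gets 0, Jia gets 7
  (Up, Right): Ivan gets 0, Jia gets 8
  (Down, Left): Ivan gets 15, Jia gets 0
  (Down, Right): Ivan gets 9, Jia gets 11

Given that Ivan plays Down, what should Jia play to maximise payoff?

Right

Against Down, Jia earns 0 from Left and 11 from Right.
So Right is the best response.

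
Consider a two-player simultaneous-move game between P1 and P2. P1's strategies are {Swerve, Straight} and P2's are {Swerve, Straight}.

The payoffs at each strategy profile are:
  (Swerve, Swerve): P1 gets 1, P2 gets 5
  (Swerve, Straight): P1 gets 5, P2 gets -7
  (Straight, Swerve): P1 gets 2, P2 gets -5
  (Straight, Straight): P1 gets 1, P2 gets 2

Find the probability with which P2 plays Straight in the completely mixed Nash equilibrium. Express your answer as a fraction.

1/5

Let y be the probability that P2 plays Swerve. In a completely mixed equilibrium, P1 must be indifferent between Swerve and Straight.
P1's expected payoff from Swerve is y + 5(1−y); from Straight it is 2y + (1−y).
Setting these equal: −4y + 5 = y + 1, so y = 4/5.
Therefore P2 plays Straight with probability 1 − 4/5 = 1/5.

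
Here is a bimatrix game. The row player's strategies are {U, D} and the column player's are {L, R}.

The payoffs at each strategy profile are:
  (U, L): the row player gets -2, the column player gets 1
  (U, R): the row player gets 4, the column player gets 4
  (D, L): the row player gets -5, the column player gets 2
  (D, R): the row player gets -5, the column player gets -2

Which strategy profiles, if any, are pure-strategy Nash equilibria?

(U, R)

(U, L): the column player prefers R (4 > 1) — not an equilibrium.
(U, R): the row player gets 4 ≥ -5 from D, and the column player gets 4 ≥ 1 from L — Nash equilibrium.
(D, L): the row player prefers U (-2 > -5) — not an equilibrium.
(D, R): the row player prefers U (4 > -5); the column player prefers L (2 > -2) — not an equilibrium.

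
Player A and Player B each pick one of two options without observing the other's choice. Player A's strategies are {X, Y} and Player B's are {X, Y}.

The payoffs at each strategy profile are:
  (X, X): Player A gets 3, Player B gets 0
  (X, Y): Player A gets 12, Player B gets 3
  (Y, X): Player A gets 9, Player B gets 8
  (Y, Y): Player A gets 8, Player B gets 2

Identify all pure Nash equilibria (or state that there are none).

(X, Y) and (Y, X)

(X, X): Player A prefers Y (9 > 3); Player B prefers Y (3 > 0) — not an equilibrium.
(X, Y): Player A gets 12 ≥ 8 from Y, and Player B gets 3 ≥ 0 from X — Nash equilibrium.
(Y, X): Player A gets 9 ≥ 3 from X, and Player B gets 8 ≥ 2 from Y — Nash equilibrium.
(Y, Y): Player A prefers X (12 > 8); Player B prefers X (8 > 2) — not an equilibrium.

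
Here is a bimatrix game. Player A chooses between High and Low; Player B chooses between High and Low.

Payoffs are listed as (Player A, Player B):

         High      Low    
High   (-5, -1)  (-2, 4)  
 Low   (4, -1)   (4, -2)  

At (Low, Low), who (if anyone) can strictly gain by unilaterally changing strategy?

Player B

Player A at (Low, Low) earns 4; deviating to High yields -2 — not better.
Player B earns -2; deviating to High yields -1 — a strict improvement.
Only Player B has a strictly profitable deviation.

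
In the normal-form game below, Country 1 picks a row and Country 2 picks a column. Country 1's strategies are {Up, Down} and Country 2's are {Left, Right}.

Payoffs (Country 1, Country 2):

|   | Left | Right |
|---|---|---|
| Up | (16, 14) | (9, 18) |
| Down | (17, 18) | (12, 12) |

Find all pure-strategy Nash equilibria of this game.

(Up, Left): Country 1 prefers Down (17 > 16); Country 2 prefers Right (18 > 14) — not an equilibrium.
(Up, Right): Country 1 prefers Down (12 > 9) — not an equilibrium.
(Down, Left): Country 1 gets 17 ≥ 16 from Up, and Country 2 gets 18 ≥ 12 from Right — Nash equilibrium.
(Down, Right): Country 2 prefers Left (18 > 12) — not an equilibrium.

(Down, Left)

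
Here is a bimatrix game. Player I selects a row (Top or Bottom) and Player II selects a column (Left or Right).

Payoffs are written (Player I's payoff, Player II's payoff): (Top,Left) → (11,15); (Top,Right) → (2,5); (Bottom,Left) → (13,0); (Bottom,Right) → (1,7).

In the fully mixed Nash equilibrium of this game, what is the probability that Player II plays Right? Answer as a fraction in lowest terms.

Let c be the probability that Player II plays Left. In a completely mixed equilibrium, Player I must be indifferent between Top and Bottom.
Player I's expected payoff from Top is 11c + 2(1−c); from Bottom it is 13c + (1−c).
Setting these equal: 9c + 2 = 12c + 1, so c = 1/3.
Therefore Player II plays Right with probability 1 − 1/3 = 2/3.

2/3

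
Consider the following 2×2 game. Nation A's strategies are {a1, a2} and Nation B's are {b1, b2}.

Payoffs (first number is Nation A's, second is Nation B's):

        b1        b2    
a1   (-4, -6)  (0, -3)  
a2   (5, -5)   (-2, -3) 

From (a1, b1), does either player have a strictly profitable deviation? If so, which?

Nation A at (a1, b1) earns -4; deviating to a2 yields 5 — a strict improvement.
Nation B earns -6; deviating to b2 yields -3 — a strict improvement.
Both Nation A and Nation B have strictly profitable deviations.

Both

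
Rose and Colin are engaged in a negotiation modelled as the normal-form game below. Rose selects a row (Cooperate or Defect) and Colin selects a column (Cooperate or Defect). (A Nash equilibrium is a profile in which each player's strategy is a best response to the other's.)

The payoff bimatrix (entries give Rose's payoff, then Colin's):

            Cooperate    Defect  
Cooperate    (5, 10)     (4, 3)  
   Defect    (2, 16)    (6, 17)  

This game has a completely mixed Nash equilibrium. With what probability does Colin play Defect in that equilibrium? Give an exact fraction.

Let y be the probability that Colin plays Cooperate. In a completely mixed equilibrium, Rose must be indifferent between Cooperate and Defect.
Rose's expected payoff from Cooperate is 5y + 4(1−y); from Defect it is 2y + 6(1−y).
Setting these equal: y + 4 = −4y + 6, so y = 2/5.
Therefore Colin plays Defect with probability 1 − 2/5 = 3/5.

3/5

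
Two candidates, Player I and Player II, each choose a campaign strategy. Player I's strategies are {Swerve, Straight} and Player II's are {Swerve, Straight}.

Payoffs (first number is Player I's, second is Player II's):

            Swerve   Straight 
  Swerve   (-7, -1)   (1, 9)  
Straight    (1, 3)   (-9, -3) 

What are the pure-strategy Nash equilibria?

(Swerve, Swerve): Player I prefers Straight (1 > -7); Player II prefers Straight (9 > -1) — not an equilibrium.
(Swerve, Straight): Player I gets 1 ≥ -9 from Straight, and Player II gets 9 ≥ -1 from Swerve — Nash equilibrium.
(Straight, Swerve): Player I gets 1 ≥ -7 from Swerve, and Player II gets 3 ≥ -3 from Straight — Nash equilibrium.
(Straight, Straight): Player I prefers Swerve (1 > -9); Player II prefers Swerve (3 > -3) — not an equilibrium.

(Swerve, Straight) and (Straight, Swerve)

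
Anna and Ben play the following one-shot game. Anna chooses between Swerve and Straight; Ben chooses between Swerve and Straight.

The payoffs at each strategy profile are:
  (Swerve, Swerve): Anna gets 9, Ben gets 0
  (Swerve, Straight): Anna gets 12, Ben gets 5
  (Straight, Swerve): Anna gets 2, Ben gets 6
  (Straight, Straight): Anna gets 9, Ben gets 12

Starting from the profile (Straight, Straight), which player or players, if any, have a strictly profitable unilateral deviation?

Anna

Anna at (Straight, Straight) earns 9; deviating to Swerve yields 12 — a strict improvement.
Ben earns 12; deviating to Swerve yields 6 — not better.
Only Anna has a strictly profitable deviation.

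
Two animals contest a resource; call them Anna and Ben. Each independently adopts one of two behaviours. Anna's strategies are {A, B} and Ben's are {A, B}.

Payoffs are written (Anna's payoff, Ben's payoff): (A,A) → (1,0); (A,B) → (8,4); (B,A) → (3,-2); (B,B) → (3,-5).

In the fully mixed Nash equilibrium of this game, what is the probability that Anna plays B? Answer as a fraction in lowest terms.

Let p be the probability that Anna plays A. In a completely mixed equilibrium, Ben must be indifferent between A and B.
Ben's expected payoff from A is −2(1−p); from B it is 4p − 5(1−p).
Setting these equal: 2p − 2 = 9p − 5, so p = 3/7.
Therefore Anna plays B with probability 1 − 3/7 = 4/7.

4/7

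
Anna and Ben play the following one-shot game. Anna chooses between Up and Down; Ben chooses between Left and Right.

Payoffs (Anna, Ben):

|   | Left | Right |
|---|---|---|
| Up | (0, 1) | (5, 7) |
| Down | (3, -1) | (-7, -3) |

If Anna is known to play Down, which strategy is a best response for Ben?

Left

Against Down, Ben earns -1 from Left and -3 from Right.
So Left is the best response.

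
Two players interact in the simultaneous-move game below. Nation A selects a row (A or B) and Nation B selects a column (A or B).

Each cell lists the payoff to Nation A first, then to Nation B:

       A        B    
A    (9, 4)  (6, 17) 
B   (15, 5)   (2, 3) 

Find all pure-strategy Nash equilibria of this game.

(A, A): Nation A prefers B (15 > 9); Nation B prefers B (17 > 4) — not an equilibrium.
(A, B): Nation A gets 6 ≥ 2 from B, and Nation B gets 17 ≥ 4 from A — Nash equilibrium.
(B, A): Nation A gets 15 ≥ 9 from A, and Nation B gets 5 ≥ 3 from B — Nash equilibrium.
(B, B): Nation A prefers A (6 > 2); Nation B prefers A (5 > 3) — not an equilibrium.

(A, B) and (B, A)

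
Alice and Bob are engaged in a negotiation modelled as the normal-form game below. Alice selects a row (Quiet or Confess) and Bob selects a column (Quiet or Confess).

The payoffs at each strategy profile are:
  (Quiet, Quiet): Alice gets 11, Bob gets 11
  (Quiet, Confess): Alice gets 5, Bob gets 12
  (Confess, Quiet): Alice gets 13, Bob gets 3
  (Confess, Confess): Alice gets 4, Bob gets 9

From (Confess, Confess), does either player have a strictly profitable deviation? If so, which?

Alice at (Confess, Confess) earns 4; deviating to Quiet yields 5 — a strict improvement.
Bob earns 9; deviating to Quiet yields 3 — not better.
Only Alice has a strictly profitable deviation.

Alice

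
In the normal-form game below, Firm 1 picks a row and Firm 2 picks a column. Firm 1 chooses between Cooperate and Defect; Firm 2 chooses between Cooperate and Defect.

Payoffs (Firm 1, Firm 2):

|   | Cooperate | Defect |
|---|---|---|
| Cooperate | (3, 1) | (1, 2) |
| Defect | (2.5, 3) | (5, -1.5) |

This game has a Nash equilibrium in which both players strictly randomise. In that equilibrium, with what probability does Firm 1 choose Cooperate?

9/11

Let p be the probability that Firm 1 plays Cooperate. In a completely mixed equilibrium, Firm 2 must be indifferent between Cooperate and Defect.
Firm 2's expected payoff from Cooperate is p + 3(1−p); from Defect it is 2p − 1.5(1−p).
Setting these equal: −2p + 3 = 3.5p − 1.5, so p = 9/11.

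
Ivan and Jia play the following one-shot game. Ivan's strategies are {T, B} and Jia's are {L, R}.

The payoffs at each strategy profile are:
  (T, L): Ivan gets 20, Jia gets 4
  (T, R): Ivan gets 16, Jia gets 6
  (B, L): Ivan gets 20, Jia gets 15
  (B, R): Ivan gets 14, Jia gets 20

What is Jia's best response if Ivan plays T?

Against T, Jia earns 4 from L and 6 from R.
So R is the best response.

R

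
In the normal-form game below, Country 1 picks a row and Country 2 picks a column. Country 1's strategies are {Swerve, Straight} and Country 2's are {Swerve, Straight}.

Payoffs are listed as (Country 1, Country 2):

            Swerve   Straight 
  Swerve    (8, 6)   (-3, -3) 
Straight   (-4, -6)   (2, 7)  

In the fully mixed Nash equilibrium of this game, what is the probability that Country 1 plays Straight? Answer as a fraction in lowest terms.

Let p be the probability that Country 1 plays Swerve. In a completely mixed equilibrium, Country 2 must be indifferent between Swerve and Straight.
Country 2's expected payoff from Swerve is 6p − 6(1−p); from Straight it is −3p + 7(1−p).
Setting these equal: 12p − 6 = −10p + 7, so p = 13/22.
Therefore Country 1 plays Straight with probability 1 − 13/22 = 9/22.

9/22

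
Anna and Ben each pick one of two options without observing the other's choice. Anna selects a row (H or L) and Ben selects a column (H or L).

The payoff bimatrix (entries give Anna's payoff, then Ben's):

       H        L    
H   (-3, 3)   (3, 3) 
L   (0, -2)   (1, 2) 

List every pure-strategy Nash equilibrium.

(H, H): Anna prefers L (0 > -3) — not an equilibrium.
(H, L): Anna gets 3 ≥ 1 from L, and Ben gets 3 ≥ 3 from H — Nash equilibrium.
(L, H): Ben prefers L (2 > -2) — not an equilibrium.
(L, L): Anna prefers H (3 > 1) — not an equilibrium.

(H, L)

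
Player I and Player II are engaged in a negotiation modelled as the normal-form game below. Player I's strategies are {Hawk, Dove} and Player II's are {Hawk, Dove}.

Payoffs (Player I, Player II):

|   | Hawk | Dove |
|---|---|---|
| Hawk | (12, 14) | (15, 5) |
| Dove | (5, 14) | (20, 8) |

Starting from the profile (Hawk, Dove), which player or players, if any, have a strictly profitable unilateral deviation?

Both

Player I at (Hawk, Dove) earns 15; deviating to Dove yields 20 — a strict improvement.
Player II earns 5; deviating to Hawk yields 14 — a strict improvement.
Both Player I and Player II have strictly profitable deviations.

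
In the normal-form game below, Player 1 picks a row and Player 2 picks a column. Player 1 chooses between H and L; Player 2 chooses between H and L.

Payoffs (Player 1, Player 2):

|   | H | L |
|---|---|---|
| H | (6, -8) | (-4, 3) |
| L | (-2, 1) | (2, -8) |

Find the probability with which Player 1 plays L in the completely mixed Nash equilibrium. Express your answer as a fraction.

Let r be the probability that Player 1 plays H. In a completely mixed equilibrium, Player 2 must be indifferent between H and L.
Player 2's expected payoff from H is −8r + (1−r); from L it is 3r − 8(1−r).
Setting these equal: −9r + 1 = 11r − 8, so r = 9/20.
Therefore Player 1 plays L with probability 1 − 9/20 = 11/20.

11/20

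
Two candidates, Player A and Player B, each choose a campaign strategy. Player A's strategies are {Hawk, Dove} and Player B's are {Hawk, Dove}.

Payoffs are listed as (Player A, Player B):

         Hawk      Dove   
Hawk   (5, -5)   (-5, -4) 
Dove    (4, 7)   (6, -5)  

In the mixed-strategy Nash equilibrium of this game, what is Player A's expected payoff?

First find q, the probability Player B plays Hawk, from Player A's indifference between Hawk and Dove: 5q − 5(1−q) = 4q + 6(1−q), giving q = 11/12.
Since Player A is indifferent in equilibrium, Player A's expected payoff equals the payoff from either row against (11/12, 1/12). Using Hawk: 5(11/12) − 5(1/12) = 25/6.

25/6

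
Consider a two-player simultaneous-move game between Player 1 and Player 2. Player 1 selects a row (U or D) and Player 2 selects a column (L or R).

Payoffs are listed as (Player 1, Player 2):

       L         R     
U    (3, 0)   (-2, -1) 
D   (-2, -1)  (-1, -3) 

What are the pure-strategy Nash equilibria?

(U, L): Player 1 gets 3 ≥ -2 from D, and Player 2 gets 0 ≥ -1 from R — Nash equilibrium.
(U, R): Player 1 prefers D (-1 > -2); Player 2 prefers L (0 > -1) — not an equilibrium.
(D, L): Player 1 prefers U (3 > -2) — not an equilibrium.
(D, R): Player 2 prefers L (-1 > -3) — not an equilibrium.

(U, L)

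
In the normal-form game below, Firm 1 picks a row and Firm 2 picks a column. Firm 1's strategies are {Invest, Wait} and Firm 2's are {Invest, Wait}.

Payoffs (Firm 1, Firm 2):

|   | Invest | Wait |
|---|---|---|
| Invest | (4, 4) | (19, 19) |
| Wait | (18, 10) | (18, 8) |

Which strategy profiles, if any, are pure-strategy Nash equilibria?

(Invest, Invest): Firm 1 prefers Wait (18 > 4); Firm 2 prefers Wait (19 > 4) — not an equilibrium.
(Invest, Wait): Firm 1 gets 19 ≥ 18 from Wait, and Firm 2 gets 19 ≥ 4 from Invest — Nash equilibrium.
(Wait, Invest): Firm 1 gets 18 ≥ 4 from Invest, and Firm 2 gets 10 ≥ 8 from Wait — Nash equilibrium.
(Wait, Wait): Firm 1 prefers Invest (19 > 18); Firm 2 prefers Invest (10 > 8) — not an equilibrium.

(Invest, Wait) and (Wait, Invest)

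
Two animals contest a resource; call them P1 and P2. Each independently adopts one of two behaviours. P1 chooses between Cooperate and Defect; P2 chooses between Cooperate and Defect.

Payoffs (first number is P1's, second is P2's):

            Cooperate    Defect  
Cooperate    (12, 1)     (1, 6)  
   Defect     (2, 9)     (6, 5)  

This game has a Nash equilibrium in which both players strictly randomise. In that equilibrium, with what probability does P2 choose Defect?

2/3

Let y be the probability that P2 plays Cooperate. In a completely mixed equilibrium, P1 must be indifferent between Cooperate and Defect.
P1's expected payoff from Cooperate is 12y + (1−y); from Defect it is 2y + 6(1−y).
Setting these equal: 11y + 1 = −4y + 6, so y = 1/3.
Therefore P2 plays Defect with probability 1 − 1/3 = 2/3.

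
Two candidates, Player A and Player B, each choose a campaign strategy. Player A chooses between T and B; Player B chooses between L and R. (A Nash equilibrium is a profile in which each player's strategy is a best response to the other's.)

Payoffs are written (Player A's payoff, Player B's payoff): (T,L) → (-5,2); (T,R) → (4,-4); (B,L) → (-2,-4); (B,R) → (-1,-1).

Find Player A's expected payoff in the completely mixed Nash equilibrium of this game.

First find q, the probability Player B plays L, from Player A's indifference between T and B: −5q + 4(1−q) = −2q − (1−q), giving q = 5/8.
Since Player A is indifferent in equilibrium, Player A's expected payoff equals the payoff from either row against (5/8, 3/8). Using T: −5(5/8) + 4(3/8) = -13/8.

-13/8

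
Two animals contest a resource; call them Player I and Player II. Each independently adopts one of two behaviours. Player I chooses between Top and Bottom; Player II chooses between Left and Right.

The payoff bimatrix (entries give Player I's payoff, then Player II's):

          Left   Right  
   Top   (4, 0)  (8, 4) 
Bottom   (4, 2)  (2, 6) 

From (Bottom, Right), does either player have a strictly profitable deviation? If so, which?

Player I

Player I at (Bottom, Right) earns 2; deviating to Top yields 8 — a strict improvement.
Player II earns 6; deviating to Left yields 2 — not better.
Only Player I has a strictly profitable deviation.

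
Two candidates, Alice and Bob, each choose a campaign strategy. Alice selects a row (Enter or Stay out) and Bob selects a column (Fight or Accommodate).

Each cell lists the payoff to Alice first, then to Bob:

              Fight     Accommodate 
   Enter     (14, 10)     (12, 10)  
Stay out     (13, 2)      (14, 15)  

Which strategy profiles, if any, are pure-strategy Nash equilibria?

(Enter, Fight) and (Stay out, Accommodate)

(Enter, Fight): Alice gets 14 ≥ 13 from Stay out, and Bob gets 10 ≥ 10 from Accommodate — Nash equilibrium.
(Enter, Accommodate): Alice prefers Stay out (14 > 12) — not an equilibrium.
(Stay out, Fight): Alice prefers Enter (14 > 13); Bob prefers Accommodate (15 > 2) — not an equilibrium.
(Stay out, Accommodate): Alice gets 14 ≥ 12 from Enter, and Bob gets 15 ≥ 2 from Fight — Nash equilibrium.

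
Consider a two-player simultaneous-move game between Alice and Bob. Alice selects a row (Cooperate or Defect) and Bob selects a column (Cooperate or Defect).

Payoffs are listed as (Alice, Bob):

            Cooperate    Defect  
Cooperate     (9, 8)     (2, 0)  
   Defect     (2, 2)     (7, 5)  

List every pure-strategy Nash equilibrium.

(Cooperate, Cooperate) and (Defect, Defect)

(Cooperate, Cooperate): Alice gets 9 ≥ 2 from Defect, and Bob gets 8 ≥ 0 from Defect — Nash equilibrium.
(Cooperate, Defect): Alice prefers Defect (7 > 2); Bob prefers Cooperate (8 > 0) — not an equilibrium.
(Defect, Cooperate): Alice prefers Cooperate (9 > 2); Bob prefers Defect (5 > 2) — not an equilibrium.
(Defect, Defect): Alice gets 7 ≥ 2 from Cooperate, and Bob gets 5 ≥ 2 from Cooperate — Nash equilibrium.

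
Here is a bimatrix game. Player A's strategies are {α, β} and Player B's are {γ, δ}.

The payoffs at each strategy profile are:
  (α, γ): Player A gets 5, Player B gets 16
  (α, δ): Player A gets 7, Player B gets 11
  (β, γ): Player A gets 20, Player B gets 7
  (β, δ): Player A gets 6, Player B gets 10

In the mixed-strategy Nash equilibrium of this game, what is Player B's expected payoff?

83/8

First find x, the probability Player A plays α, from Player B's indifference between γ and δ: 16x + 7(1−x) = 11x + 10(1−x), giving x = 3/8.
Since Player B is indifferent in equilibrium, Player B's expected payoff equals the payoff from either column against (3/8, 5/8). Using γ: 16(3/8) + 7(5/8) = 83/8.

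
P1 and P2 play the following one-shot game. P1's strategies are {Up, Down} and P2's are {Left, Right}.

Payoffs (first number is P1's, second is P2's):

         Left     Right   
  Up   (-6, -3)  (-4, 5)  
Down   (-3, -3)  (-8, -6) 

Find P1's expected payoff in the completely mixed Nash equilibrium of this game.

First find q, the probability P2 plays Left, from P1's indifference between Up and Down: −6q − 4(1−q) = −3q − 8(1−q), giving q = 4/7.
Since P1 is indifferent in equilibrium, P1's expected payoff equals the payoff from either row against (4/7, 3/7). Using Up: −6(4/7) − 4(3/7) = -36/7.

-36/7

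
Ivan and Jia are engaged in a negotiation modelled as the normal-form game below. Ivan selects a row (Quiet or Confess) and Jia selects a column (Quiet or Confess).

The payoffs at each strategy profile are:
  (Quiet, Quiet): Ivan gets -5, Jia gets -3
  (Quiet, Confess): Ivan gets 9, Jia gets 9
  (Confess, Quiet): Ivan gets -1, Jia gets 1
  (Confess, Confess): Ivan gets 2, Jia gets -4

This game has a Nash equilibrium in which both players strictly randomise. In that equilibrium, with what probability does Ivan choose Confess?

Let r be the probability that Ivan plays Quiet. In a completely mixed equilibrium, Jia must be indifferent between Quiet and Confess.
Jia's expected payoff from Quiet is −3r + (1−r); from Confess it is 9r − 4(1−r).
Setting these equal: −4r + 1 = 13r − 4, so r = 5/17.
Therefore Ivan plays Confess with probability 1 − 5/17 = 12/17.

12/17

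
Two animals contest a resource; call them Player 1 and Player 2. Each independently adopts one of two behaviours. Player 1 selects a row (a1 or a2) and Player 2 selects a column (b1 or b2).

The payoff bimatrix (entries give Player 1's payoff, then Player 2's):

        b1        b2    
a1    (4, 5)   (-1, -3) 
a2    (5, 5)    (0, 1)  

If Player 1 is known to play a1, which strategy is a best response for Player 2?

b1

Against a1, Player 2 earns 5 from b1 and -3 from b2.
So b1 is the best response.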